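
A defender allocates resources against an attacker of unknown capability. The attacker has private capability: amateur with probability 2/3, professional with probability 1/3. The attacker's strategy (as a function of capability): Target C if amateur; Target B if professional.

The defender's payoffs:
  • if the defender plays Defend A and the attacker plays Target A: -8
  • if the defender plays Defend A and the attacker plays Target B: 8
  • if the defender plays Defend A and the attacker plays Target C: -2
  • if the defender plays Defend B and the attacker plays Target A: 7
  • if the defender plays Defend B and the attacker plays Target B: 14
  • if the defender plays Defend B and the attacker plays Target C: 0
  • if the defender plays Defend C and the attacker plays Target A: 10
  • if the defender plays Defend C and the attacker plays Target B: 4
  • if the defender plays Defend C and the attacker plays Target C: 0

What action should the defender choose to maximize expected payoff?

E[Defend A] = 2/3·(-2) + 1/3·(8) = 4/3
E[Defend B] = 2/3·(0) + 1/3·(14) = 14/3
E[Defend C] = 2/3·(0) + 1/3·(4) = 4/3
Best response: Defend B (14/3 is the largest).

Defend B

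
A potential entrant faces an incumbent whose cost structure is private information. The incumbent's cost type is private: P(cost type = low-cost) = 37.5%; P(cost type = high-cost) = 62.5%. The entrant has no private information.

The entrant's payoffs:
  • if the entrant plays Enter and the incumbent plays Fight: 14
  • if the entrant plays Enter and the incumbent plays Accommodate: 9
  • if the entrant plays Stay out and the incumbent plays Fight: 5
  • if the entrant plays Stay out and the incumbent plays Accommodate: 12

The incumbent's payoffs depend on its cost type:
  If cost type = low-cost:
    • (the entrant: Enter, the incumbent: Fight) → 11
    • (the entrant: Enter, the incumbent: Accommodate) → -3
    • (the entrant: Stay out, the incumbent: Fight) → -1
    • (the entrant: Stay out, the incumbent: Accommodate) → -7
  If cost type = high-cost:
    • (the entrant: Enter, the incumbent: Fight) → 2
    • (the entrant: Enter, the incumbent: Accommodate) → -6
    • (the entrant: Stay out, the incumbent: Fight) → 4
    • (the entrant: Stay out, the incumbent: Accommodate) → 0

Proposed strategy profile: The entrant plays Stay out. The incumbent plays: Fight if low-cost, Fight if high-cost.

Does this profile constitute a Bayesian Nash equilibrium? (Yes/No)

No

The entrant plays Stay out: E[Stay out] = 0.375·(5) + 0.625·(5) = 5; E[Enter] = 14. Not best-responding. ✗
The incumbent (cost type low-cost), facing Stay out: Fight gives -1, Accommodate gives -7. Proposed Fight is best. ✓
The incumbent (cost type high-cost), facing Stay out: Fight gives 4, Accommodate gives 0. Proposed Fight is best. ✓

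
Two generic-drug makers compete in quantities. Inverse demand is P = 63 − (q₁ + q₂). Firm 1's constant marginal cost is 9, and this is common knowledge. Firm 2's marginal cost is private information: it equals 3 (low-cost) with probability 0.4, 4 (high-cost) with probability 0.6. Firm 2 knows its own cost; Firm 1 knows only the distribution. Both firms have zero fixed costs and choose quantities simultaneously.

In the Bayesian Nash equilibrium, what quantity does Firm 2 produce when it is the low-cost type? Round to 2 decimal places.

21.90

Type-c best response for Firm 2: q₂(c) = (63 − c)/2 − q₁/2.
Firm 1 maximizes expected profit; its first-order condition is 63 − 2q₁ − E[q₂] − 9 = 0.
Substituting E[q₂] and solving: E[c₂] = 3.6, so q₁ = (63 − 2·9 + 3.6)/3 = 16.2.
q₂(low-cost) = (63 − 3 − 16.2)/2 = 21.9.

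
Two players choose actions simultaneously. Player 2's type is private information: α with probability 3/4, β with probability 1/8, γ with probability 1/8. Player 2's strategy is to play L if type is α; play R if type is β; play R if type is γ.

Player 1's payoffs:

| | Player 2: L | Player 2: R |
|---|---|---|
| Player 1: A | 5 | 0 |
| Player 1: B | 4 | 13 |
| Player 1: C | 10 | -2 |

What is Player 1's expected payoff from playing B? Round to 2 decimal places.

E[B] = 3/4·4 + 1/8·13 + 1/8·13 = 3 + 13/8 + 13/8 = 25/4

6.25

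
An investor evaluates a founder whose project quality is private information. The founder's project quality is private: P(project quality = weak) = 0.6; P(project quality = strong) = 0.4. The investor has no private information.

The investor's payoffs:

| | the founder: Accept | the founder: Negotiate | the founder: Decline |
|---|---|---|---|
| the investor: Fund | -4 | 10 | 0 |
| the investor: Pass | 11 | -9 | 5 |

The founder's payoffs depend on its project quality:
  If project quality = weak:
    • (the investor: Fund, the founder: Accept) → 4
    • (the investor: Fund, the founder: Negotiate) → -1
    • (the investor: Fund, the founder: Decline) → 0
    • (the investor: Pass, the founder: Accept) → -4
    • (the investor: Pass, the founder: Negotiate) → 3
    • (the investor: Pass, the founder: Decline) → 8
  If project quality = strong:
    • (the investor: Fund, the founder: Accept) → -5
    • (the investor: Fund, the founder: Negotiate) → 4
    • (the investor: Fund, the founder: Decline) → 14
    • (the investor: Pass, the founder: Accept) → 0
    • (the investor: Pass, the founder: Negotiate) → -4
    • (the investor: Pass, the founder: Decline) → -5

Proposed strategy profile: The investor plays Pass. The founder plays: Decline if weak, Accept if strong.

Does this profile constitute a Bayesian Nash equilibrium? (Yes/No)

Yes

The investor plays Pass: E[Pass] = 0.6·(5) + 0.4·(11) = 7.4; E[Fund] = -1.6. Best-responding. ✓
The founder (project quality weak), facing Pass: Accept gives -4, Negotiate gives 3, Decline gives 8. Proposed Decline is best. ✓
The founder (project quality strong), facing Pass: Accept gives 0, Negotiate gives -4, Decline gives -5. Proposed Accept is best. ✓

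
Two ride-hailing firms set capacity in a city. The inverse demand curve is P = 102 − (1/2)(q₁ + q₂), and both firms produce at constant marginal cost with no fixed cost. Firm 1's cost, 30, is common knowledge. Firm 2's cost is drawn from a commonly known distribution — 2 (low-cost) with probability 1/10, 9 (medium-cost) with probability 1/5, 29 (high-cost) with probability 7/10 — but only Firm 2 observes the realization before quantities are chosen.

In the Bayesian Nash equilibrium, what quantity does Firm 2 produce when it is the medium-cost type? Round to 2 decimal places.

Type-c best response for Firm 2: q₂(c) = (102 − c) − q₁/2.
Firm 1 maximizes expected profit; its first-order condition is 102 − q₁ − (1/2)E[q₂] − 30 = 0.
Substituting E[q₂] and solving: E[c₂] = 22.3, so q₁ = (102 − 2·30 + 22.3)/(3/2) = 42.8667.
q₂(medium-cost) = (102 − 9 − (1/2)·42.8667) = 71.5667.

71.57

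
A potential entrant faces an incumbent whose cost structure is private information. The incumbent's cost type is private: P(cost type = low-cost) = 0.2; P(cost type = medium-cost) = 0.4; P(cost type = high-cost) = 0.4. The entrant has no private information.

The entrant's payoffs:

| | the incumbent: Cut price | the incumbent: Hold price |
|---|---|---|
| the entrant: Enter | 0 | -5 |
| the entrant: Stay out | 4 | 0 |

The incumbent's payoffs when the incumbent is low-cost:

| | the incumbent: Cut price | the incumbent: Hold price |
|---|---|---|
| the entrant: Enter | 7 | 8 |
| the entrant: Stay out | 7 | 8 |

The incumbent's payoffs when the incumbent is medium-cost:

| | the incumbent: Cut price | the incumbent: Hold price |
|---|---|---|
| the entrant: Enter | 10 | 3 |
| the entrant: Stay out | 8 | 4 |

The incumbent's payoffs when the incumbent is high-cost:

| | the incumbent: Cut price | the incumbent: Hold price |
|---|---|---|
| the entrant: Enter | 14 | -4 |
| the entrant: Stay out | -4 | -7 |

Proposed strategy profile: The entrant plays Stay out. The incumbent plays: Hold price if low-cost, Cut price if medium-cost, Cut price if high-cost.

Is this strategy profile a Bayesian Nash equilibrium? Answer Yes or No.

A profile is a BNE iff every type of every player is best-responding given beliefs about the other side.
The entrant plays Stay out: E[Stay out] = 0.2·(0) + 0.4·(4) + 0.4·(4) = 3.2; E[Enter] = -1. Best-responding. ✓
The incumbent (cost type low-cost), facing Stay out: Cut price gives 7, Hold price gives 8. Proposed Hold price is best. ✓
The incumbent (cost type medium-cost), facing Stay out: Cut price gives 8, Hold price gives 4. Proposed Cut price is best. ✓
The incumbent (cost type high-cost), facing Stay out: Cut price gives -4, Hold price gives -7. Proposed Cut price is best. ✓

Yes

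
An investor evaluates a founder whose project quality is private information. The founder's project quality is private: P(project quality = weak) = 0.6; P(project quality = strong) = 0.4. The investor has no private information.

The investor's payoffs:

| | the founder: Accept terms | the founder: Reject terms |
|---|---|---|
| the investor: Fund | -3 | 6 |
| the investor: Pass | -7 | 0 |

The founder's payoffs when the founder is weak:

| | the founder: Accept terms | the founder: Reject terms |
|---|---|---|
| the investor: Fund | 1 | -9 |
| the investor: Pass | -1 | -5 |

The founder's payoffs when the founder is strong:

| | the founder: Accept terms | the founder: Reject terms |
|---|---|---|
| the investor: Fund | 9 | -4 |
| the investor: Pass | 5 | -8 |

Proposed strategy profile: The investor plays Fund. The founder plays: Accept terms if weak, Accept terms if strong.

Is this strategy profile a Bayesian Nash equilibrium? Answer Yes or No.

Yes

A profile is a BNE iff every type of every player is best-responding given beliefs about the other side.
The investor plays Fund: E[Fund] = 0.6·(-3) + 0.4·(-3) = -3; E[Pass] = -7. Best-responding. ✓
The founder (project quality weak), facing Fund: Accept terms gives 1, Reject terms gives -9. Proposed Accept terms is best. ✓
The founder (project quality strong), facing Fund: Accept terms gives 9, Reject terms gives -4. Proposed Accept terms is best. ✓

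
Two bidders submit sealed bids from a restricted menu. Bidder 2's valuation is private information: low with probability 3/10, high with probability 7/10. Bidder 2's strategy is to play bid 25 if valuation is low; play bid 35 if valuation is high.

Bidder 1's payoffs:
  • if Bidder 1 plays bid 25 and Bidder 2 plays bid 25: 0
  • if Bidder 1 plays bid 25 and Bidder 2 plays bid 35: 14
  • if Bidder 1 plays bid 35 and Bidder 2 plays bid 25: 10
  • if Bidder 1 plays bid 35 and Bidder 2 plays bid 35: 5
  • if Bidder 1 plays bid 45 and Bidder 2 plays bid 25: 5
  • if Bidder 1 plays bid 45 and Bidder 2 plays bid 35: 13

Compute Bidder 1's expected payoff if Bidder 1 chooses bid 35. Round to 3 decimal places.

E[bid 35] = 3/10·10 + 7/10·5 = 3 + 7/2 = 13/2

6.500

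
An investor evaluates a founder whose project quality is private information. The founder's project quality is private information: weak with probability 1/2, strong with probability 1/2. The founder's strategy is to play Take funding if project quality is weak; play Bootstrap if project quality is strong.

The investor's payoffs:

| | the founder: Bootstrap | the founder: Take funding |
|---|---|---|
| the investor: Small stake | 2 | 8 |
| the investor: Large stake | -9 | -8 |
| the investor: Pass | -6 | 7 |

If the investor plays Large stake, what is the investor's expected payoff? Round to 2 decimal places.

-8.50

E[Large stake] = 1/2·(-8) + 1/2·(-9) = (-4) + (-9/2) = -17/2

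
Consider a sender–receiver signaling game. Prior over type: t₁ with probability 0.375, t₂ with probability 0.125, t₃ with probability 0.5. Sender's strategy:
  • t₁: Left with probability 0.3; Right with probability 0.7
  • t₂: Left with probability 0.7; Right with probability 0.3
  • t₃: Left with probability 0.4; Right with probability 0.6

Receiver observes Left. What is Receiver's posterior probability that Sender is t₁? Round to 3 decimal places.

P(Left) = 0.375·0.3 + 0.125·0.7 + 0.5·0.4 = 0.4
P(t₁ | Left) = (0.375·0.3) / 0.4 = 0.1125 / 0.4 = 0.28125

0.281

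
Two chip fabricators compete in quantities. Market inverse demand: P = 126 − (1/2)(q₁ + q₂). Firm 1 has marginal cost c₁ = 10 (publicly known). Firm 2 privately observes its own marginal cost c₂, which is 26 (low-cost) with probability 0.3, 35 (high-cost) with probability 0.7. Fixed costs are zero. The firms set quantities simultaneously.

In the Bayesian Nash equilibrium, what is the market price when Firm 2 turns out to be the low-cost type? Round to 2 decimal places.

Firm 2 with cost c maximizes (126 − (1/2)(q₁+q₂) − c)·q₂, giving q₂(c) = (126 − c − (1/2)q₁).
E[c₂] = 0.3·26 + 0.7·35 = 32.3
Firm 1's FOC against E[q₂] yields q₁ = (126 − 2·10 + E[c₂])/(3/2) = (126 − 20 + 32.3)/(3/2) = 92.2.
q₂(low-cost) = 53.9, so P = 126 − (1/2)·(92.2 + 53.9) = 52.95.

52.95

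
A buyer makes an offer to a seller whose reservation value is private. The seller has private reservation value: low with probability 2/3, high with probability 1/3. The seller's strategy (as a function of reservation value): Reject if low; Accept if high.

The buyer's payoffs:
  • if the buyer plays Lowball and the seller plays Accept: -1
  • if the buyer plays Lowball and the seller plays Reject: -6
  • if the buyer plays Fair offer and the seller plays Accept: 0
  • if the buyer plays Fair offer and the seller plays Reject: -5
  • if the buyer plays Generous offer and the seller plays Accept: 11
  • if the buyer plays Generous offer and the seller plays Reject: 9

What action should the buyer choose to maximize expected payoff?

Generous offer

E[Lowball] = 2/3·(-6) + 1/3·(-1) = -13/3
E[Fair offer] = 2/3·(-5) + 1/3·(0) = -10/3
E[Generous offer] = 2/3·(9) + 1/3·(11) = 29/3
Best response: Generous offer (29/3 is the largest).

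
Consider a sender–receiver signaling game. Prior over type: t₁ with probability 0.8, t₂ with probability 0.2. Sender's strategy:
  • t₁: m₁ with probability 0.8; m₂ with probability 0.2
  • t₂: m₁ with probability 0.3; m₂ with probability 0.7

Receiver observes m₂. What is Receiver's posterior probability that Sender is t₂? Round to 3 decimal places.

P(m₂) = 0.8·0.2 + 0.2·0.7 = 0.3
P(t₂ | m₂) = (0.2·0.7) / 0.3 = 0.14 / 0.3 = 0.466667

0.467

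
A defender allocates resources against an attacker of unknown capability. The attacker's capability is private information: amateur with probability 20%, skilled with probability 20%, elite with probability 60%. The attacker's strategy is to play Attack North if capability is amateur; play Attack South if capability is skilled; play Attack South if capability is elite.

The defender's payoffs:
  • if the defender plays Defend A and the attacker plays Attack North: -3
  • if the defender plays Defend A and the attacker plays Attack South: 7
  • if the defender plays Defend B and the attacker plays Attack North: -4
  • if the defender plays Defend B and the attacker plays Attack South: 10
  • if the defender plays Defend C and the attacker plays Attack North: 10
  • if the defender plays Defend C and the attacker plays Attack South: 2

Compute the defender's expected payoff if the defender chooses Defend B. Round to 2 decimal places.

E[Defend B] = 0.2·(-4) + 0.2·10 + 0.6·10 = (-0.8) + 2 + 6 = 7.2

7.20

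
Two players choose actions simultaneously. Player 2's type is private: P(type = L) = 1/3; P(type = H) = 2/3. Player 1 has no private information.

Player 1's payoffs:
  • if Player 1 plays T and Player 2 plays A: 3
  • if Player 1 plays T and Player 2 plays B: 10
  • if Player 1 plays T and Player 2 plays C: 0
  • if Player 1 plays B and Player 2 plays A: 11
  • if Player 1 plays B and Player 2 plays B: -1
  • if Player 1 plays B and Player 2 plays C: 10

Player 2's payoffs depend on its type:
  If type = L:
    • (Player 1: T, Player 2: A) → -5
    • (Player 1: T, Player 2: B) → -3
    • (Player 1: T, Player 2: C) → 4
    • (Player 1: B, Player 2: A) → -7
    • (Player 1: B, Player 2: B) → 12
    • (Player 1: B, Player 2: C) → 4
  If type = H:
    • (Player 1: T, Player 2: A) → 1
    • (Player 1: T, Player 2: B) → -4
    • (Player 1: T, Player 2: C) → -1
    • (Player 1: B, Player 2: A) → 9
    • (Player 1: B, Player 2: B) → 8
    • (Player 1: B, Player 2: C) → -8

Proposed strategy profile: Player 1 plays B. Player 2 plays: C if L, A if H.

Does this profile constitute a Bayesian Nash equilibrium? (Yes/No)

No

A profile is a BNE iff every type of every player is best-responding given beliefs about the other side.
Player 1 plays B: E[B] = 1/3·(10) + 2/3·(11) = 32/3; E[T] = 2. Best-responding. ✓
Player 2 (type L), facing B: A gives -7, B gives 12, C gives 4. Proposed C is not best — profitable deviation exists. ✗
Player 2 (type H), facing B: A gives 9, B gives 8, C gives -8. Proposed A is best. ✓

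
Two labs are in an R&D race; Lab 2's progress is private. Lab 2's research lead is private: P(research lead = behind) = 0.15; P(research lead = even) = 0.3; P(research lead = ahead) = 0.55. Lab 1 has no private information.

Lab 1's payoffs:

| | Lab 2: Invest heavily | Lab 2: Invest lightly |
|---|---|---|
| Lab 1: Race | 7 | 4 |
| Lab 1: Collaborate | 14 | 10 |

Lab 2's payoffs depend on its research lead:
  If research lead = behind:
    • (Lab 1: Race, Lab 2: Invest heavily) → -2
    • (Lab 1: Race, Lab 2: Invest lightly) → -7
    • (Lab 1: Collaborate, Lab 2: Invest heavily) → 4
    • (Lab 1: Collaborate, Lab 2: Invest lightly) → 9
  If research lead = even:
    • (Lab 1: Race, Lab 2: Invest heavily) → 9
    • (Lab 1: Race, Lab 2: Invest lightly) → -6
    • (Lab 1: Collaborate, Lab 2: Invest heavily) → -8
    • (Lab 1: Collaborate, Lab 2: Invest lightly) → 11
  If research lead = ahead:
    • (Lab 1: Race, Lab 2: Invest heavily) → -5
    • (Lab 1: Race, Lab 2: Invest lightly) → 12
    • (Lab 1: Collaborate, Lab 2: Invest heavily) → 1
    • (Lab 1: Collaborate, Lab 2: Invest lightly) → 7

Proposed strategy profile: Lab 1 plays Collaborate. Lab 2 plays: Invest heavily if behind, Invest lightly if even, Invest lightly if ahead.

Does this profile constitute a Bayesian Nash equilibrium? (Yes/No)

No

Lab 1 plays Collaborate: E[Collaborate] = 0.15·(14) + 0.3·(10) + 0.55·(10) = 10.6; E[Race] = 4.45. Best-responding. ✓
Lab 2 (research lead behind), facing Collaborate: Invest heavily gives 4, Invest lightly gives 9. Proposed Invest heavily is not best — profitable deviation exists. ✗
Lab 2 (research lead even), facing Collaborate: Invest heavily gives -8, Invest lightly gives 11. Proposed Invest lightly is best. ✓
Lab 2 (research lead ahead), facing Collaborate: Invest heavily gives 1, Invest lightly gives 7. Proposed Invest lightly is best. ✓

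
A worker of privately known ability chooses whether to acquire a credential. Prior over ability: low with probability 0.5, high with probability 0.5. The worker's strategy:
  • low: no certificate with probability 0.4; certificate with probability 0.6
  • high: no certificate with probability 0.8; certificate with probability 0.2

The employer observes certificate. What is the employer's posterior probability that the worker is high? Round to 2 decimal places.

Apply Bayes' rule using the sender's strategy as the likelihood.
P(certificate) = 0.5·0.6 + 0.5·0.2 = 0.4
P(high | certificate) = (0.5·0.2) / 0.4 = 0.1 / 0.4 = 0.25

0.25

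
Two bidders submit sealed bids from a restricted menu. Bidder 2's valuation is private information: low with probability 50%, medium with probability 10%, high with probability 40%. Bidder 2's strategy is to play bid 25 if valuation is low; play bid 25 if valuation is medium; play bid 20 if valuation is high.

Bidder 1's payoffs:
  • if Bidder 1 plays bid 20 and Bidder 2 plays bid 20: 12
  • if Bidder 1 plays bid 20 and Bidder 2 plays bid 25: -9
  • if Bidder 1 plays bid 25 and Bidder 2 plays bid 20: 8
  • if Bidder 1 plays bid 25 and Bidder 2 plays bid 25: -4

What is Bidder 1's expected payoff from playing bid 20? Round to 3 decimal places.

-0.600

Take the expectation over Bidder 2's valuation, weighting each type's action by its prior probability.
E[bid 20] = 0.5·(-9) + 0.1·(-9) + 0.4·12 = (-4.5) + (-0.9) + 4.8 = -0.6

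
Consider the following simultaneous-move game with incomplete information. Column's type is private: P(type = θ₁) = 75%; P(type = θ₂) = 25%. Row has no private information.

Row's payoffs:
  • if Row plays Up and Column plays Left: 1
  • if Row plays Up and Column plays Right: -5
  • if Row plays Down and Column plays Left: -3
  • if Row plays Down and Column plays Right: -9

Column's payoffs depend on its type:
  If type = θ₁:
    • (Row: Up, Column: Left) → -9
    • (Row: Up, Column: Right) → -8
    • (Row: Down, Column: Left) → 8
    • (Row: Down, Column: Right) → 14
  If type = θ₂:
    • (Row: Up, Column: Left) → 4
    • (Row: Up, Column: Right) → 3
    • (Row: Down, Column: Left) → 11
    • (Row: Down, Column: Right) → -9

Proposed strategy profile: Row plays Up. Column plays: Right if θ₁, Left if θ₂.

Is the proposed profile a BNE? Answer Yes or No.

Yes

Row plays Up: E[Up] = 0.75·(-5) + 0.25·(1) = -3.5; E[Down] = -7.5. Best-responding. ✓
Column (type θ₁), facing Up: Left gives -9, Right gives -8. Proposed Right is best. ✓
Column (type θ₂), facing Up: Left gives 4, Right gives 3. Proposed Left is best. ✓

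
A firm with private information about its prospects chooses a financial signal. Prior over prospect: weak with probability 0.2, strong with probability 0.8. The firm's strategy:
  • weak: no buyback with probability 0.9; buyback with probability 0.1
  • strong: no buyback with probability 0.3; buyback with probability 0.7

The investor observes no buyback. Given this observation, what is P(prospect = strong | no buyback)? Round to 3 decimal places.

0.571

Apply Bayes' rule using the sender's strategy as the likelihood.
P(no buyback) = 0.2·0.9 + 0.8·0.3 = 0.42
P(strong | no buyback) = (0.8·0.3) / 0.42 = 0.24 / 0.42 = 0.571429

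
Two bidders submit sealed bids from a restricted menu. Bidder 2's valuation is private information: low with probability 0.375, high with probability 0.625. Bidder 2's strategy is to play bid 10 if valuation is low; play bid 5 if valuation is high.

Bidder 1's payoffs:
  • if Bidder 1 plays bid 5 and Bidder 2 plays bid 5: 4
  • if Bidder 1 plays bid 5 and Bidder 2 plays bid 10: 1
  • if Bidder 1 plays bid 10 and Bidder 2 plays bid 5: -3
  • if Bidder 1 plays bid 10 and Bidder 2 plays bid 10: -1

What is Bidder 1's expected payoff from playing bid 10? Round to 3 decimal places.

E[bid 10] = 0.375·(-1) + 0.625·(-3) = (-0.375) + (-1.875) = -2.25

-2.250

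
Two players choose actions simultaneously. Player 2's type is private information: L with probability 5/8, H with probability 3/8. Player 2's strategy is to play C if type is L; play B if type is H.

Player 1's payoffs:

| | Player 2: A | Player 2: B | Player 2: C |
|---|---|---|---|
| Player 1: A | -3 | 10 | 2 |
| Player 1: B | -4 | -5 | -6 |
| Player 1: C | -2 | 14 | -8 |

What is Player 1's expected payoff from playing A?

E[A] = 5/8·2 + 3/8·10 = 5/4 + 15/4 = 5

5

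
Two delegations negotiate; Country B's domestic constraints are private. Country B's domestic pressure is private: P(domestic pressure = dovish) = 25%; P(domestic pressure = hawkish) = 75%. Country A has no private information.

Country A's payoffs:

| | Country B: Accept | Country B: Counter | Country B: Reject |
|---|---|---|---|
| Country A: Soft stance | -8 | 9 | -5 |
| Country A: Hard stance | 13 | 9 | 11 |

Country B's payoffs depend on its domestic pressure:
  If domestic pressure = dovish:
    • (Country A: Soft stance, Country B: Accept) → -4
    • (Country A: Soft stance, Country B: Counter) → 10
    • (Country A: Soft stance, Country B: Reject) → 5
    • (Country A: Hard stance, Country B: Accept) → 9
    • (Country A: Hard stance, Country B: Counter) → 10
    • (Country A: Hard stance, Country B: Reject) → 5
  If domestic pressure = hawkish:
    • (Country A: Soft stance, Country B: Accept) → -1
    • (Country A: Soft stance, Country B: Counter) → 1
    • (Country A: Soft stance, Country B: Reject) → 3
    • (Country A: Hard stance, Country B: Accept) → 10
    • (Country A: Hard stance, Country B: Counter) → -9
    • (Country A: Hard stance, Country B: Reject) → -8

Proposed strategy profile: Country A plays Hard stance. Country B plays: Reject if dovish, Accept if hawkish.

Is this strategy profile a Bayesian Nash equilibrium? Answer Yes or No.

Country A plays Hard stance: E[Hard stance] = 0.25·(11) + 0.75·(13) = 12.5; E[Soft stance] = -7.25. Best-responding. ✓
Country B (domestic pressure dovish), facing Hard stance: Accept gives 9, Counter gives 10, Reject gives 5. Proposed Reject is not best — profitable deviation exists. ✗
Country B (domestic pressure hawkish), facing Hard stance: Accept gives 10, Counter gives -9, Reject gives -8. Proposed Accept is best. ✓

No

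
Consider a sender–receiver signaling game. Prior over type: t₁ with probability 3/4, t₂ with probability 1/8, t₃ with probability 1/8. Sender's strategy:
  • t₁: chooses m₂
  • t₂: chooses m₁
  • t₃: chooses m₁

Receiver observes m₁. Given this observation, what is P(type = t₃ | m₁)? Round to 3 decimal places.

P(m₁) = (3/4)·0 + (1/8)·1 + (1/8)·1 = 1/4
P(t₃ | m₁) = ((1/8)·1) / (1/4) = (1/8) / (1/4) = 1/2

0.500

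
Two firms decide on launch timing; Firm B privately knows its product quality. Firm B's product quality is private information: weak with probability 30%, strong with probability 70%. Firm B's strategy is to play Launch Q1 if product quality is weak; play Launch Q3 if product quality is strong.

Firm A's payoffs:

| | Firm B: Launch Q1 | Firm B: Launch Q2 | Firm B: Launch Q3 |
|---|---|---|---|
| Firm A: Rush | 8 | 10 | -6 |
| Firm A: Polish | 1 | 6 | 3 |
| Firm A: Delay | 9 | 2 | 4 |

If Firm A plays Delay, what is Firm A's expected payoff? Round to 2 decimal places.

Take the expectation over Firm B's product quality, weighting each type's action by its prior probability.
E[Delay] = 0.3·9 + 0.7·4 = 2.7 + 2.8 = 5.5

5.50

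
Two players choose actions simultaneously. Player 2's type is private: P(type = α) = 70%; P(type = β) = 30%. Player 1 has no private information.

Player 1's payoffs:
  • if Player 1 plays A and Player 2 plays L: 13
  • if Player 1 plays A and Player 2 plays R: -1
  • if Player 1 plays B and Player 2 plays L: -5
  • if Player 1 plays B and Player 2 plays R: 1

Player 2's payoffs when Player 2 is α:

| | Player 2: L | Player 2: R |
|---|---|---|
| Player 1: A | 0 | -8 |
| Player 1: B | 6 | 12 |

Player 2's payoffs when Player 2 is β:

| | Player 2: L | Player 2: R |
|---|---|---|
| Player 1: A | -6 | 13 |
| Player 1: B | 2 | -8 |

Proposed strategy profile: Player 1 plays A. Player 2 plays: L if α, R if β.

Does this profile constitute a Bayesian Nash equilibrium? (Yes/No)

Yes

A profile is a BNE iff every type of every player is best-responding given beliefs about the other side.
Player 1 plays A: E[A] = 0.7·(13) + 0.3·(-1) = 8.8; E[B] = -3.2. Best-responding. ✓
Player 2 (type α), facing A: L gives 0, R gives -8. Proposed L is best. ✓
Player 2 (type β), facing A: L gives -6, R gives 13. Proposed R is best. ✓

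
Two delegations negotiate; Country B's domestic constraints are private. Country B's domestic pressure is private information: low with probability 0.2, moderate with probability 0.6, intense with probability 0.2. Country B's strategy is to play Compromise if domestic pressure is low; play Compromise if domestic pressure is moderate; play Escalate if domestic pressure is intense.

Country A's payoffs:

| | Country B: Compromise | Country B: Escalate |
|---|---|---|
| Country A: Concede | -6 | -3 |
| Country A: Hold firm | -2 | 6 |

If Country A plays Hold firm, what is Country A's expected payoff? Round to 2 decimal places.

E[Hold firm] = 0.2·(-2) + 0.6·(-2) + 0.2·6 = (-0.4) + (-1.2) + 1.2 = -0.4

-0.40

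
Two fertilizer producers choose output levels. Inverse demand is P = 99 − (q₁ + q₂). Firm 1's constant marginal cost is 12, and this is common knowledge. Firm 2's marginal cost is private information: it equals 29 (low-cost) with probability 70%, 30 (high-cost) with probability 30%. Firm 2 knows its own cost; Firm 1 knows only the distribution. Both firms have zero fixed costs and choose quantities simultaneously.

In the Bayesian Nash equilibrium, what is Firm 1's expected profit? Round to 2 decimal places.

1208.72

Type-c best response for Firm 2: q₂(c) = (99 − c)/2 − q₁/2.
Firm 1 maximizes expected profit; its first-order condition is 99 − 2q₁ − E[q₂] − 12 = 0.
Substituting E[q₂] and solving: E[c₂] = 29.3, so q₁ = (99 − 2·12 + 29.3)/3 = 34.7667.
E[P] = 99 − (q₁ + E[q₂]) = 46.7667; Firm 1's expected profit = (E[P] − 12)·q₁ = (46.7667 − 12)·34.7667 = 1208.72.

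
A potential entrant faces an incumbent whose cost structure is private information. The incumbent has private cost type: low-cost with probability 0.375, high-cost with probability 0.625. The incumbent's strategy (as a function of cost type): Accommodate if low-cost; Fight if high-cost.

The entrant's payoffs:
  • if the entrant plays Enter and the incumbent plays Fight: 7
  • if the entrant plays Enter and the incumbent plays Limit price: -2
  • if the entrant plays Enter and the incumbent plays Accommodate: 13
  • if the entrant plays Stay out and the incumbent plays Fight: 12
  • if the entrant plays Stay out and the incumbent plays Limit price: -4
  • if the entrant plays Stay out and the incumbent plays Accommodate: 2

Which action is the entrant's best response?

E[Enter] = 0.375·(13) + 0.625·(7) = 9.25
E[Stay out] = 0.375·(2) + 0.625·(12) = 8.25
Best response: Enter (9.25 is the largest).

Enter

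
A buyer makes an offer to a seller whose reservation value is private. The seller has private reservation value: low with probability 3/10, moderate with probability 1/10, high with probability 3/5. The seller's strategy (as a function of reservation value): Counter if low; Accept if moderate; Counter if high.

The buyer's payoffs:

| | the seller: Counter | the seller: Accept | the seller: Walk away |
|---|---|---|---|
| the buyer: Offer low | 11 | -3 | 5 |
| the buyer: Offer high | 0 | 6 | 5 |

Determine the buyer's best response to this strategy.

Compute the buyer's expected payoff for each action, taking the expectation over the seller's type.
E[Offer low] = 3/10·(11) + 1/10·(-3) + 3/5·(11) = 48/5
E[Offer high] = 3/10·(0) + 1/10·(6) + 3/5·(0) = 3/5
Best response: Offer low (48/5 is the largest).

Offer low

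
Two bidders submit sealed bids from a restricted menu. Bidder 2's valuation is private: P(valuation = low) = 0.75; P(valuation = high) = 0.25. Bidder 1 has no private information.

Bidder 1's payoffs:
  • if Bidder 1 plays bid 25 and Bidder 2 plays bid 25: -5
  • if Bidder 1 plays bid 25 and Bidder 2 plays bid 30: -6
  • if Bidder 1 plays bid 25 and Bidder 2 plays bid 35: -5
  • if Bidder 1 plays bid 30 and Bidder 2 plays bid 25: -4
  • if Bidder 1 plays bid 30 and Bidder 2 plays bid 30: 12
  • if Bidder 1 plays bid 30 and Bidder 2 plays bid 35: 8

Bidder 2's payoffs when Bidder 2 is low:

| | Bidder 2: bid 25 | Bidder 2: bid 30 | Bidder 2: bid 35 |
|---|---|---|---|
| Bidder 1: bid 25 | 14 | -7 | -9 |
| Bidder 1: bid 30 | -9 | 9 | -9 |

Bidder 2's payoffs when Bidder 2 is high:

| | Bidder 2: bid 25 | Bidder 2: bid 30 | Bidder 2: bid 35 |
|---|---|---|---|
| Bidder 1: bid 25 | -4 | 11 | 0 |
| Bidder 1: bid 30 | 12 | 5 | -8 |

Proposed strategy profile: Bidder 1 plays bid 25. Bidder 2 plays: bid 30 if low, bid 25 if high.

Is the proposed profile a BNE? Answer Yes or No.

No

Bidder 1 plays bid 25: E[bid 25] = 0.75·(-6) + 0.25·(-5) = -5.75; E[bid 30] = 8. Not best-responding. ✗
Bidder 2 (valuation low), facing bid 25: bid 25 gives 14, bid 30 gives -7, bid 35 gives -9. Proposed bid 30 is not best — profitable deviation exists. ✗
Bidder 2 (valuation high), facing bid 25: bid 25 gives -4, bid 30 gives 11, bid 35 gives 0. Proposed bid 25 is not best — profitable deviation exists. ✗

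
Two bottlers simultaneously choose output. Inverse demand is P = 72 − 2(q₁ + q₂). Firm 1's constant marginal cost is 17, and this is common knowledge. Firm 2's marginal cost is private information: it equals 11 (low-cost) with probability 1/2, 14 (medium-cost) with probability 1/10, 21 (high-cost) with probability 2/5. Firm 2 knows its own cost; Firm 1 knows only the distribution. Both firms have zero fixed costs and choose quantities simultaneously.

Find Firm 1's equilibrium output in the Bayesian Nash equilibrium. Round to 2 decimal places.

8.88

Type-c best response for Firm 2: q₂(c) = (72 − c)/4 − q₁/2.
Firm 1 maximizes expected profit; its first-order condition is 72 − 4q₁ − 2E[q₂] − 17 = 0.
Substituting E[q₂] and solving: E[c₂] = 15.3, so q₁ = (72 − 2·17 + 15.3)/6 = 8.88333.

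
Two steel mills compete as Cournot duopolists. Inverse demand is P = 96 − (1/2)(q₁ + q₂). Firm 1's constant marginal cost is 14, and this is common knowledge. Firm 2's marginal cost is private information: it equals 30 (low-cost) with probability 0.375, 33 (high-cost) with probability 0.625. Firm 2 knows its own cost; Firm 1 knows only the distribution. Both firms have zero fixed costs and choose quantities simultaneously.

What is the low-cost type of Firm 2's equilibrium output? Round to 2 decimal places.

Firm 2 with cost c maximizes (96 − (1/2)(q₁+q₂) − c)·q₂, giving q₂(c) = (96 − c − (1/2)q₁).
E[c₂] = 0.375·30 + 0.625·33 = 31.875
Firm 1's FOC against E[q₂] yields q₁ = (96 − 2·14 + E[c₂])/(3/2) = (96 − 28 + 31.875)/(3/2) = 66.5833.
q₂(low-cost) = (96 − 30 − (1/2)·66.5833) = 32.7083.

32.71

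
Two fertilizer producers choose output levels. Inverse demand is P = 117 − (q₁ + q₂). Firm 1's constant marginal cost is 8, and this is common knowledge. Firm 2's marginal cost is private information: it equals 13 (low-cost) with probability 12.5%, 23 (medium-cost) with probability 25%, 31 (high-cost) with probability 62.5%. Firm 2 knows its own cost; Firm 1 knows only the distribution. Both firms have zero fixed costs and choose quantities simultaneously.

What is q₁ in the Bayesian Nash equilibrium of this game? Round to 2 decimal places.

Firm 2 with cost c maximizes (117 − (q₁+q₂) − c)·q₂, giving q₂(c) = (117 − c − q₁)/2.
E[c₂] = 0.125·13 + 0.25·23 + 0.625·31 = 26.75
Firm 1's FOC against E[q₂] yields q₁ = (117 − 2·8 + E[c₂])/3 = (117 − 16 + 26.75)/3 = 42.5833.

42.58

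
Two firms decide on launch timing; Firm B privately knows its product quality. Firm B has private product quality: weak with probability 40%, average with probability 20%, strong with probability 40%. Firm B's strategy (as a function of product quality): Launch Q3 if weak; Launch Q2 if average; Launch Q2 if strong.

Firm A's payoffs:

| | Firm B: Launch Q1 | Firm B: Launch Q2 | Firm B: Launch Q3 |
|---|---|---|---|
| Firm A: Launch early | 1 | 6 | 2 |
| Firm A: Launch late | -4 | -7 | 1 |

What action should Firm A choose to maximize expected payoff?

Launch early

Compute Firm A's expected payoff for each action, taking the expectation over Firm B's type.
E[Launch early] = 0.4·(2) + 0.2·(6) + 0.4·(6) = 4.4
E[Launch late] = 0.4·(1) + 0.2·(-7) + 0.4·(-7) = -3.8
Best response: Launch early (4.4 is the largest).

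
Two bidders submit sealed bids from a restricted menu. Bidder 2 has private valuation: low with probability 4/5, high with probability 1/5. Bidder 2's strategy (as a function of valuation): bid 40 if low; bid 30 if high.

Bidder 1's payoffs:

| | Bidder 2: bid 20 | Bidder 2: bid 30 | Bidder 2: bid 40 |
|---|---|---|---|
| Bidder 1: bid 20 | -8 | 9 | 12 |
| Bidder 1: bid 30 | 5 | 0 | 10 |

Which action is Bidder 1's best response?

Compute Bidder 1's expected payoff for each action, taking the expectation over Bidder 2's type.
E[bid 20] = 4/5·(12) + 1/5·(9) = 57/5
E[bid 30] = 4/5·(10) + 1/5·(0) = 8
Best response: bid 20 (57/5 is the largest).

bid 20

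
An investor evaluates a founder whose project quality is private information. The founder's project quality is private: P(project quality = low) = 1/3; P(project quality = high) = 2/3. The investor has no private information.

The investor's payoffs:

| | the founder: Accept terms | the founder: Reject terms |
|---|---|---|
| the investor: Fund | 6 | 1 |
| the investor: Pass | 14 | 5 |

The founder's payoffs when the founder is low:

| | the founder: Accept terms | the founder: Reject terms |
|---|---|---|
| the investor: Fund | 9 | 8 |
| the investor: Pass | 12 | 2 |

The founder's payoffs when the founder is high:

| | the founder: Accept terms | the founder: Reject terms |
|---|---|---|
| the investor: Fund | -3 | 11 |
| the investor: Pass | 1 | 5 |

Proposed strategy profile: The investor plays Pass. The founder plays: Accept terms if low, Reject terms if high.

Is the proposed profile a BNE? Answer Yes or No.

Yes

A profile is a BNE iff every type of every player is best-responding given beliefs about the other side.
The investor plays Pass: E[Pass] = 1/3·(14) + 2/3·(5) = 8; E[Fund] = 8/3. Best-responding. ✓
The founder (project quality low), facing Pass: Accept terms gives 12, Reject terms gives 2. Proposed Accept terms is best. ✓
The founder (project quality high), facing Pass: Accept terms gives 1, Reject terms gives 5. Proposed Reject terms is best. ✓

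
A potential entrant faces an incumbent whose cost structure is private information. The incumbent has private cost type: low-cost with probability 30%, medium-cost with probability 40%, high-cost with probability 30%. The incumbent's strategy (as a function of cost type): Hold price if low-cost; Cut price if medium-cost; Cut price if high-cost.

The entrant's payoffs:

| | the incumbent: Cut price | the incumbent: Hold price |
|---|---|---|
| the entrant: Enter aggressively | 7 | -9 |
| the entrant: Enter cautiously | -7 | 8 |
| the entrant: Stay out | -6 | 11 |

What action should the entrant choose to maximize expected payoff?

Enter aggressively

E[Enter aggressively] = 0.3·(-9) + 0.4·(7) + 0.3·(7) = 2.2
E[Enter cautiously] = 0.3·(8) + 0.4·(-7) + 0.3·(-7) = -2.5
E[Stay out] = 0.3·(11) + 0.4·(-6) + 0.3·(-6) = -0.9
Best response: Enter aggressively (2.2 is the largest).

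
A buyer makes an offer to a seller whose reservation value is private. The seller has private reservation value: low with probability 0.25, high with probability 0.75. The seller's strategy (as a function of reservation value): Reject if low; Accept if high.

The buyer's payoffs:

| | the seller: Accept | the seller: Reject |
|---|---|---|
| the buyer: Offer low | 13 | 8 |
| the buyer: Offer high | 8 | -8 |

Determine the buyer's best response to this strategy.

E[Offer low] = 0.25·(8) + 0.75·(13) = 11.75
E[Offer high] = 0.25·(-8) + 0.75·(8) = 4
Best response: Offer low (11.75 is the largest).

Offer low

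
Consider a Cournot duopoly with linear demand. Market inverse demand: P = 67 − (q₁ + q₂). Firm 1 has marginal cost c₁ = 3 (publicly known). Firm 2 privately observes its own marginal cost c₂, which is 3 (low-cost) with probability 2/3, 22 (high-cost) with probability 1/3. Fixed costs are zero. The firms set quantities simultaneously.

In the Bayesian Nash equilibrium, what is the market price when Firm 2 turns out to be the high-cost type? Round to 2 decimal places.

Firm 2 with cost c maximizes (67 − (q₁+q₂) − c)·q₂, giving q₂(c) = (67 − c − q₁)/2.
E[c₂] = 2/3·3 + 1/3·22 = 9.33333
Firm 1's FOC against E[q₂] yields q₁ = (67 − 2·3 + E[c₂])/3 = (67 − 6 + 9.33333)/3 = 23.4444.
q₂(high-cost) = 10.7778, so P = 67 − (23.4444 + 10.7778) = 32.7778.

32.78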